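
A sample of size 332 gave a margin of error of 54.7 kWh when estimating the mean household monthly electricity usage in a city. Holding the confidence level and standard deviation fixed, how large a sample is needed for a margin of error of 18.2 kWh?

Margin of error scales as 1/√n, so n₂ = n₁·(E₁/E₂)².
n₂ = 332 × (54.7/18.2)² = 332 × 9.033 = 2998.96
Round up: n₂ = 2999.

2999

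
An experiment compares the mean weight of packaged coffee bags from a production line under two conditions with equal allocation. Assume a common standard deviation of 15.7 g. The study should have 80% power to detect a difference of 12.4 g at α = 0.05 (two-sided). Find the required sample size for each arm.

For two equal groups, n per group = 2·((z_{α/2} + z_β)·σ/δ)².
z_{α/2} = 1.960; z_β = 0.842 (power 80%).
n = 2 × (2.802 × 15.7 / 12.4)² = 2 × 12.59 = 25.18
Round up: n = 26 per group.

26 per group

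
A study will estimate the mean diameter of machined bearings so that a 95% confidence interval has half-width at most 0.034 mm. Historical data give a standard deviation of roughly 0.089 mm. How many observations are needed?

27

For a mean, the margin of error is E = z·σ/√n, so n = (zσ/E)².
At 95% confidence, z = 1.960.
n = (1.960 × 0.089 / 0.034)² = 26.32
Round up: n = 27.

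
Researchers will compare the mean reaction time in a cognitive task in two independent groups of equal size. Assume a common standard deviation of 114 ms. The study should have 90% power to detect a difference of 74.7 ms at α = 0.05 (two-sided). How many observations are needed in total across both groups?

98 total

For two equal groups, n per group = 2·((z_{α/2} + z_β)·σ/δ)².
z_{α/2} = 1.960; z_β = 1.282 (power 90%).
n = 2 × (3.242 × 114 / 74.7)² = 2 × 24.48 = 48.96
Round up: n = 49 per group.
Total across both groups: 2 × 49 = 98.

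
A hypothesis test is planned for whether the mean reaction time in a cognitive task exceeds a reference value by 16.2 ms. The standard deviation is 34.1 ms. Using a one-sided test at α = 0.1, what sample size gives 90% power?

30

For a one-sample z-test, n = ((z_α + z_β)·σ/δ)².
z_α = 1.282 (one-sided α = 0.1); z_β = 1.282 (power 90% → β = 0.1).
n = (2.564 × 34.1 / 16.2)² = 29.13
Round up: n = 30.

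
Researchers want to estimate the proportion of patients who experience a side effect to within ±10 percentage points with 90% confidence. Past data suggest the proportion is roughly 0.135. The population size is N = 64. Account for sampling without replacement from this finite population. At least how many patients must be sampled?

For a proportion with margin E = 0.1 at 90% confidence, z = 1.645.
n = p̂(1−p̂)(z/E)² = 0.135 × 0.865 × (1.645/0.1)² = 31.60 — call this n₀.
Finite-population correction with N = 64: n = n₀ / (1 + (n₀−1)/N) = 31.60 / 1.478 = 21.38
Round up: n = 22.

22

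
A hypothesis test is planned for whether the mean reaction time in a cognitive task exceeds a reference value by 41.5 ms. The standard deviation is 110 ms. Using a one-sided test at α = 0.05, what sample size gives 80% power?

For a one-sample z-test, n = ((z_α + z_β)·σ/δ)².
z_α = 1.645 (one-sided α = 0.05); z_β = 0.842 (power 80% → β = 0.2).
n = (2.487 × 110 / 41.5)² = 43.46
Round up: n = 44.

44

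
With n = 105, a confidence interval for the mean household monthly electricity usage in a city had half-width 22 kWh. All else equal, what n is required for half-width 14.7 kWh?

n = 236

Margin of error scales as 1/√n, so n₂ = n₁·(E₁/E₂)².
n₂ = 105 × (22/14.7)² = 105 × 2.24 = 235.20
Round up: n₂ = 236.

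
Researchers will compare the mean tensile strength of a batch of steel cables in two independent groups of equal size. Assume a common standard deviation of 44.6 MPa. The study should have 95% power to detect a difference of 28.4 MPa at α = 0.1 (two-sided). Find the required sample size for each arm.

54 per group

For two equal groups, n per group = 2·((z_{α/2} + z_β)·σ/δ)².
z_{α/2} = 1.645; z_β = 1.645 (power 95%).
n = 2 × (3.290 × 44.6 / 28.4)² = 2 × 26.69 = 53.38
Round up: n = 54 per group.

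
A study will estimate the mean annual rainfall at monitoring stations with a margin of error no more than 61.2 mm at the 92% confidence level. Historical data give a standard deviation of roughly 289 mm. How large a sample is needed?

69

For a mean, the margin of error is E = z·σ/√n, so n = (zσ/E)².
At 92% confidence, z = 1.751.
n = (1.751 × 289 / 61.2)² = 68.37
Round up: n = 69.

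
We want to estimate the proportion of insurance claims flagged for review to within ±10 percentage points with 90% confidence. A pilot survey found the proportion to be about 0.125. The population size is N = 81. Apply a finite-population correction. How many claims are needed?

For a proportion with margin E = 0.1 at 90% confidence, z = 1.645.
n = p̂(1−p̂)(z/E)² = 0.125 × 0.875 × (1.645/0.1)² = 29.60 — call this n₀.
Finite-population correction with N = 81: n = n₀ / (1 + (n₀−1)/N) = 29.60 / 1.353 = 21.88
Round up: n = 22.

22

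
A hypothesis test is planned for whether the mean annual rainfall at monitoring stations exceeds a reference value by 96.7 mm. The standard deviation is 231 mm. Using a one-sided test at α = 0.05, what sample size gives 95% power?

For a one-sample z-test, n = ((z_α + z_β)·σ/δ)².
z_α = 1.645 (one-sided α = 0.05); z_β = 1.645 (power 95% → β = 0.05).
n = (3.290 × 231 / 96.7)² = 61.77
Round up: n = 62.

62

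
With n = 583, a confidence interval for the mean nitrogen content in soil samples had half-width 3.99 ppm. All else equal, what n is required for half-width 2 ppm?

2321

Margin of error scales as 1/√n, so n₂ = n₁·(E₁/E₂)².
n₂ = 583 × (3.99/2)² = 583 × 3.98 = 2320.34
Round up: n₂ = 2321.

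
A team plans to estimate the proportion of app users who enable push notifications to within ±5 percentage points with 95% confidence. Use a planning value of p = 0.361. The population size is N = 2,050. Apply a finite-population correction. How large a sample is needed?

For a proportion with margin E = 0.05 at 95% confidence, z = 1.960.
n = p̂(1−p̂)(z/E)² = 0.361 × 0.639 × (1.960/0.05)² = 354.47 — call this n₀.
Finite-population correction with N = 2,050: n = n₀ / (1 + (n₀−1)/N) = 354.47 / 1.172 = 302.45
Round up: n = 303.

n = 303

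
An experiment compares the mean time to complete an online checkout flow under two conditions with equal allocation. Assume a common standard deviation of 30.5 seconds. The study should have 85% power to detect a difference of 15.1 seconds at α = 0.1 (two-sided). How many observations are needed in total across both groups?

For two equal groups, n per group = 2·((z_{α/2} + z_β)·σ/δ)².
z_{α/2} = 1.645; z_β = 1.036 (power 85%).
n = 2 × (2.681 × 30.5 / 15.1)² = 2 × 29.33 = 58.66
Round up: n = 59 per group.
Total across both groups: 2 × 59 = 118.

118 total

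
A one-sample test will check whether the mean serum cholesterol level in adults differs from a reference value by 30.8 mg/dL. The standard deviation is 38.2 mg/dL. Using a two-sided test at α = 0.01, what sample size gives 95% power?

n = 28

For a one-sample z-test, n = ((z_{α/2} + z_β)·σ/δ)².
z_{α/2} = 2.576 (two-sided α = 0.01); z_β = 1.645 (power 95% → β = 0.05).
n = (4.221 × 38.2 / 30.8)² = 27.41
Round up: n = 28.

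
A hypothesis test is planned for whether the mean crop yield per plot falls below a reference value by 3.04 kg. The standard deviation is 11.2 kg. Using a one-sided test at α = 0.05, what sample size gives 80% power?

For a one-sample z-test, n = ((z_α + z_β)·σ/δ)².
z_α = 1.645 (one-sided α = 0.05); z_β = 0.842 (power 80% → β = 0.2).
n = (2.487 × 11.2 / 3.04)² = 83.95
Round up: n = 84.

n = 84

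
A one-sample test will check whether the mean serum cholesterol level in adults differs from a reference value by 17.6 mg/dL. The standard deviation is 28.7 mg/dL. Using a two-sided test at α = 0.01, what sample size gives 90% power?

For a one-sample z-test, n = ((z_{α/2} + z_β)·σ/δ)².
z_{α/2} = 2.576 (two-sided α = 0.01); z_β = 1.282 (power 90% → β = 0.1).
n = (3.858 × 28.7 / 17.6)² = 39.58
Round up: n = 40.

40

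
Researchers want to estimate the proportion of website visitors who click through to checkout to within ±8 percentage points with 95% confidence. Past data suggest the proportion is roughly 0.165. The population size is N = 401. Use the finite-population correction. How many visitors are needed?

69

For a proportion with margin E = 0.08 at 95% confidence, z = 1.960.
n = p̂(1−p̂)(z/E)² = 0.165 × 0.835 × (1.960/0.08)² = 82.70 — call this n₀.
Finite-population correction with N = 401: n = n₀ / (1 + (n₀−1)/N) = 82.70 / 1.204 = 68.69
Round up: n = 69.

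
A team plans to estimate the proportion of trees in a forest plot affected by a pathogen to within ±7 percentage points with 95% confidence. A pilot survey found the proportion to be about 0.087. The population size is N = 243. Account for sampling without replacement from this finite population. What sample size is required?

For a proportion with margin E = 0.07 at 95% confidence, z = 1.960.
n = p̂(1−p̂)(z/E)² = 0.087 × 0.913 × (1.960/0.07)² = 62.27 — call this n₀.
Finite-population correction with N = 243: n = n₀ / (1 + (n₀−1)/N) = 62.27 / 1.252 = 49.74
Round up: n = 50.

n = 50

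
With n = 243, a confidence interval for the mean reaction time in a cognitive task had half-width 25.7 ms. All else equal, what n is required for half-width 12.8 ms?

980

Margin of error scales as 1/√n, so n₂ = n₁·(E₁/E₂)².
n₂ = 243 × (25.7/12.8)² = 243 × 4.031 = 979.53
Round up: n₂ = 980.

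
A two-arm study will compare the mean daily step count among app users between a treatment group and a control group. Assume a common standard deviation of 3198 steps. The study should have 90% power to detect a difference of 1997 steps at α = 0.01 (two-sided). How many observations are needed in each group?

For two equal groups, n per group = 2·((z_{α/2} + z_β)·σ/δ)².
z_{α/2} = 2.576; z_β = 1.282 (power 90%).
n = 2 × (3.858 × 3198 / 1997)² = 2 × 38.17 = 76.34
Round up: n = 77 per group.

77 per group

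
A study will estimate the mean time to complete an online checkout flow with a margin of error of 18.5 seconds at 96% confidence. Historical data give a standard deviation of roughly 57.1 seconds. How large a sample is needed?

For a mean, the margin of error is E = z·σ/√n, so n = (zσ/E)².
At 96% confidence, z = 2.054.
n = (2.054 × 57.1 / 18.5)² = 40.19
Round up: n = 41.

41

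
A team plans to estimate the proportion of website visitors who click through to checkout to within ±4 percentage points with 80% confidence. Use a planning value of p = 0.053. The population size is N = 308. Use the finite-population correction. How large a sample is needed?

For a proportion with margin E = 0.04 at 80% confidence, z = 1.282.
n = p̂(1−p̂)(z/E)² = 0.053 × 0.947 × (1.282/0.04)² = 51.56 — call this n₀.
Finite-population correction with N = 308: n = n₀ / (1 + (n₀−1)/N) = 51.56 / 1.164 = 44.30
Round up: n = 45.

n = 45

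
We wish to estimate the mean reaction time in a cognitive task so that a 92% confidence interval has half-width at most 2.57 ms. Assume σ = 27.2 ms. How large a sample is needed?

For a mean, the margin of error is E = z·σ/√n, so n = (zσ/E)².
At 92% confidence, z = 1.751.
n = (1.751 × 27.2 / 2.57)² = 343.43
Round up: n = 344.

n = 344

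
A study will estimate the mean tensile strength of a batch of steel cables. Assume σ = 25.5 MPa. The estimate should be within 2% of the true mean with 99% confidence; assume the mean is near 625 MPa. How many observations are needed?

For a mean, the margin of error is E = z·σ/√n, so n = (zσ/E)².
At 99% confidence, z = 2.576.
E = 2% of 625 = 12.5 MPa.
n = (2.576 × 25.5 / 12.5)² = 27.62
Round up: n = 28.

n = 28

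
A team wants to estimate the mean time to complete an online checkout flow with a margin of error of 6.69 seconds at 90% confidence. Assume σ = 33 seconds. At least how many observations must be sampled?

66

For a mean, the margin of error is E = z·σ/√n, so n = (zσ/E)².
At 90% confidence, z = 1.645.
n = (1.645 × 33 / 6.69)² = 65.84
Round up: n = 66.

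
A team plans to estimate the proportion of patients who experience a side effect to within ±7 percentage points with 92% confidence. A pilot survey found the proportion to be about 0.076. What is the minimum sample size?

For a proportion with margin E = 0.07 at 92% confidence, z = 1.751.
n = p̂(1−p̂)(z/E)² = 0.076 × 0.924 × (1.751/0.07)² = 43.94
Round up: n = 44.

n = 44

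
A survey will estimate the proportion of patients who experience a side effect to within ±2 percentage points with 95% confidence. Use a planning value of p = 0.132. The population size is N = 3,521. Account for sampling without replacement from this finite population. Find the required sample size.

For a proportion with margin E = 0.02 at 95% confidence, z = 1.960.
n = p̂(1−p̂)(z/E)² = 0.132 × 0.868 × (1.960/0.02)² = 1100.39 — call this n₀.
Finite-population correction with N = 3,521: n = n₀ / (1 + (n₀−1)/N) = 1100.39 / 1.312 = 838.71
Round up: n = 839.

839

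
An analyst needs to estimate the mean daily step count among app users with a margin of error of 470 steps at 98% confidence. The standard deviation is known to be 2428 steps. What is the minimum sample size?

For a mean, the margin of error is E = z·σ/√n, so n = (zσ/E)².
At 98% confidence, z = 2.326.
n = (2.326 × 2428 / 470)² = 144.38
Round up: n = 145.

145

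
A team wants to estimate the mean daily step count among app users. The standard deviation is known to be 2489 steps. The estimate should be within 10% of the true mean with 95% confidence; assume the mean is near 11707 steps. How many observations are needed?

For a mean, the margin of error is E = z·σ/√n, so n = (zσ/E)².
At 95% confidence, z = 1.960.
E = 10% of 11707 = 1171 steps.
n = (1.960 × 2489 / 1171)² = 17.36
Round up: n = 18.

18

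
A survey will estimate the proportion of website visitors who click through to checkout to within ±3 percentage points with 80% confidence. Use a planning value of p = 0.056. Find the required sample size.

For a proportion with margin E = 0.03 at 80% confidence, z = 1.282.
n = p̂(1−p̂)(z/E)² = 0.056 × 0.944 × (1.282/0.03)² = 96.54
Round up: n = 97.

97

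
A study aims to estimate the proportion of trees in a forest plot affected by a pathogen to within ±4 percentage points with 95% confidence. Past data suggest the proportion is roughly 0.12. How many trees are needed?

254

For a proportion with margin E = 0.04 at 95% confidence, z = 1.960.
n = p̂(1−p̂)(z/E)² = 0.12 × 0.88 × (1.960/0.04)² = 253.55
Round up: n = 254.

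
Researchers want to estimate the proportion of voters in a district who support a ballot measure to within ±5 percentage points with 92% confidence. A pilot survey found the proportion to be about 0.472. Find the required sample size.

n = 306

For a proportion with margin E = 0.05 at 92% confidence, z = 1.751.
n = p̂(1−p̂)(z/E)² = 0.472 × 0.528 × (1.751/0.05)² = 305.64
Round up: n = 306.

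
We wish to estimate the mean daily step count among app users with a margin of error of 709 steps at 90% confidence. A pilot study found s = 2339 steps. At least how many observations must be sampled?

n = 30

For a mean, the margin of error is E = z·σ/√n, so n = (zσ/E)².
At 90% confidence, z = 1.645.
n = (1.645 × 2339 / 709)² = 29.45
Round up: n = 30.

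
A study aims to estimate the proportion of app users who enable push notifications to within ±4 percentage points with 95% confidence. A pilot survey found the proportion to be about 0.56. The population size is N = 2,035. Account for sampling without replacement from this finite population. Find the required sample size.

For a proportion with margin E = 0.04 at 95% confidence, z = 1.960.
n = p̂(1−p̂)(z/E)² = 0.56 × 0.44 × (1.960/0.04)² = 591.61 — call this n₀.
Finite-population correction with N = 2,035: n = n₀ / (1 + (n₀−1)/N) = 591.61 / 1.29 = 458.61
Round up: n = 459.

n = 459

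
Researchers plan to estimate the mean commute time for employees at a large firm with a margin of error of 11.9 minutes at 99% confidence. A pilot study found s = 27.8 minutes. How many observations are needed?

For a mean, the margin of error is E = z·σ/√n, so n = (zσ/E)².
At 99% confidence, z = 2.576.
n = (2.576 × 27.8 / 11.9)² = 36.21
Round up: n = 37.

37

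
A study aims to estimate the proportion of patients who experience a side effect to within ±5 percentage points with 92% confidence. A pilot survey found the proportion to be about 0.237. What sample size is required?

For a proportion with margin E = 0.05 at 92% confidence, z = 1.751.
n = p̂(1−p̂)(z/E)² = 0.237 × 0.763 × (1.751/0.05)² = 221.77
Round up: n = 222.

222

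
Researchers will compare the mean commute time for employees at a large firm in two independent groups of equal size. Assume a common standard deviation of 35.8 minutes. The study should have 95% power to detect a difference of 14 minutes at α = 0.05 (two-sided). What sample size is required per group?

For two equal groups, n per group = 2·((z_{α/2} + z_β)·σ/δ)².
z_{α/2} = 1.960; z_β = 1.645 (power 95%).
n = 2 × (3.605 × 35.8 / 14)² = 2 × 84.98 = 169.96
Round up: n = 170 per group.

170 per group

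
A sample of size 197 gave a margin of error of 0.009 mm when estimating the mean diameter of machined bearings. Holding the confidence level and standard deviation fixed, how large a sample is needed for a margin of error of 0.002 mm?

Margin of error scales as 1/√n, so n₂ = n₁·(E₁/E₂)².
n₂ = 197 × (0.009/0.002)² = 197 × 20.25 = 3989.25
Round up: n₂ = 3990.

3990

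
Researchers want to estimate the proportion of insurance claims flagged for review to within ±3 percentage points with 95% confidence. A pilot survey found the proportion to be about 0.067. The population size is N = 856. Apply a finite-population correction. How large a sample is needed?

For a proportion with margin E = 0.03 at 95% confidence, z = 1.960.
n = p̂(1−p̂)(z/E)² = 0.067 × 0.933 × (1.960/0.03)² = 266.82 — call this n₀.
Finite-population correction with N = 856: n = n₀ / (1 + (n₀−1)/N) = 266.82 / 1.311 = 203.52
Round up: n = 204.

204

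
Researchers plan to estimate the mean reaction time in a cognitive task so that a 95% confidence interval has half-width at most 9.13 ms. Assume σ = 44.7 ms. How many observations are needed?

For a mean, the margin of error is E = z·σ/√n, so n = (zσ/E)².
At 95% confidence, z = 1.960.
n = (1.960 × 44.7 / 9.13)² = 92.08
Round up: n = 93.

93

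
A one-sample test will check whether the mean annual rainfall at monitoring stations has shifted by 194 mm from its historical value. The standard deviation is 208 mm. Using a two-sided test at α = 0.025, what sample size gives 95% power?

For a one-sample z-test, n = ((z_{α/2} + z_β)·σ/δ)².
z_{α/2} = 2.241 (two-sided α = 0.025); z_β = 1.645 (power 95% → β = 0.05).
n = (3.886 × 208 / 194)² = 17.36
Round up: n = 18.

18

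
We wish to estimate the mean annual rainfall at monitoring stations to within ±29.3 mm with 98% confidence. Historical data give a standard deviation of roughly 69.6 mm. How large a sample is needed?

31

For a mean, the margin of error is E = z·σ/√n, so n = (zσ/E)².
At 98% confidence, z = 2.326.
n = (2.326 × 69.6 / 29.3)² = 30.53
Round up: n = 31.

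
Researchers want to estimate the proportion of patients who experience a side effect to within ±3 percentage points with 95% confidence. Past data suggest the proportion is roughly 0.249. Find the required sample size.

n = 799

For a proportion with margin E = 0.03 at 95% confidence, z = 1.960.
n = p̂(1−p̂)(z/E)² = 0.249 × 0.751 × (1.960/0.03)² = 798.19
Round up: n = 799.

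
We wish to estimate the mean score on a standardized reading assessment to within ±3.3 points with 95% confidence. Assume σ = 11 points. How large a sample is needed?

43

For a mean, the margin of error is E = z·σ/√n, so n = (zσ/E)².
At 95% confidence, z = 1.960.
n = (1.960 × 11 / 3.3)² = 42.68
Round up: n = 43.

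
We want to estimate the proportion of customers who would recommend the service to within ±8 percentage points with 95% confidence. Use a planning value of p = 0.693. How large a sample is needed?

128

For a proportion with margin E = 0.08 at 95% confidence, z = 1.960.
n = p̂(1−p̂)(z/E)² = 0.693 × 0.307 × (1.960/0.08)² = 127.70
Round up: n = 128.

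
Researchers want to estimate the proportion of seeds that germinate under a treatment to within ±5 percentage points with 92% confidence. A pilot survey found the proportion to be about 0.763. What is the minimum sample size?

For a proportion with margin E = 0.05 at 92% confidence, z = 1.751.
n = p̂(1−p̂)(z/E)² = 0.763 × 0.237 × (1.751/0.05)² = 221.77
Round up: n = 222.

n = 222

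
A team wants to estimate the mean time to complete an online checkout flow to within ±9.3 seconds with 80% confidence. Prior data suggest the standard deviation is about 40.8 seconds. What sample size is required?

For a mean, the margin of error is E = z·σ/√n, so n = (zσ/E)².
At 80% confidence, z = 1.282.
n = (1.282 × 40.8 / 9.3)² = 31.63
Round up: n = 32.

32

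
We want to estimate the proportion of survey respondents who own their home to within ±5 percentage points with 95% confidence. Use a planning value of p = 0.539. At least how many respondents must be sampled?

382

For a proportion with margin E = 0.05 at 95% confidence, z = 1.960.
n = p̂(1−p̂)(z/E)² = 0.539 × 0.461 × (1.960/0.05)² = 381.82
Round up: n = 382.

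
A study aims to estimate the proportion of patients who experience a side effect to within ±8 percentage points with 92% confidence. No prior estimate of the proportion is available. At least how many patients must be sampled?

For a proportion with margin E = 0.08 at 92% confidence, z = 1.751.
With no prior estimate, use p = 0.5, which maximizes p(1−p) at 0.25.
n = 0.25 × (z/E)² = 0.25 × (1.751/0.08)² = 119.77
Round up: n = 120.

120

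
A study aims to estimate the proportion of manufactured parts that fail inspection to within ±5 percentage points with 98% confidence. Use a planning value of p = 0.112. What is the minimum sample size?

216

For a proportion with margin E = 0.05 at 98% confidence, z = 2.326.
n = p̂(1−p̂)(z/E)² = 0.112 × 0.888 × (2.326/0.05)² = 215.23
Round up: n = 216.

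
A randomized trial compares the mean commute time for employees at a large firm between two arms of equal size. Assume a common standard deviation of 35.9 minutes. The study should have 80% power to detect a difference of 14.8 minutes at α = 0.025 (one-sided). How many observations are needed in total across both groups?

186 total

For two equal groups, n per group = 2·((z_α + z_β)·σ/δ)².
z_α = 1.960; z_β = 0.842 (power 80%).
n = 2 × (2.802 × 35.9 / 14.8)² = 2 × 46.20 = 92.40
Round up: n = 93 per group.
Total across both groups: 2 × 93 = 186.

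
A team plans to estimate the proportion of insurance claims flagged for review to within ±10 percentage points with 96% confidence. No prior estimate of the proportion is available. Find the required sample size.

For a proportion with margin E = 0.1 at 96% confidence, z = 2.054.
With no prior estimate, use p = 0.5, which maximizes p(1−p) at 0.25.
n = 0.25 × (z/E)² = 0.25 × (2.054/0.1)² = 105.47
Round up: n = 106.

n = 106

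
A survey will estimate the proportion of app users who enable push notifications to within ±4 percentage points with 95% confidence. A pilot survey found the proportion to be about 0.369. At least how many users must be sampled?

560

For a proportion with margin E = 0.04 at 95% confidence, z = 1.960.
n = p̂(1−p̂)(z/E)² = 0.369 × 0.631 × (1.960/0.04)² = 559.05
Round up: n = 560.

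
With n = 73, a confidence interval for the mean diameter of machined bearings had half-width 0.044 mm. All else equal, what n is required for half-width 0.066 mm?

Margin of error scales as 1/√n, so n₂ = n₁·(E₁/E₂)².
n₂ = 73 × (0.044/0.066)² = 73 × 0.4444 = 32.44
Round up: n₂ = 33.

n = 33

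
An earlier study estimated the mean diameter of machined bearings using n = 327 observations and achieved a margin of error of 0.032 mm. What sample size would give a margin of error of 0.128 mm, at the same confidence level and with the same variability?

Margin of error scales as 1/√n, so n₂ = n₁·(E₁/E₂)².
n₂ = 327 × (0.032/0.128)² = 327 × 0.0625 = 20.44
Round up: n₂ = 21.

n = 21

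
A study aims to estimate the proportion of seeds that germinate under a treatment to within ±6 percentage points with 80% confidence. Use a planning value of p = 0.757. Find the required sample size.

84

For a proportion with margin E = 0.06 at 80% confidence, z = 1.282.
n = p̂(1−p̂)(z/E)² = 0.757 × 0.243 × (1.282/0.06)² = 83.98
Round up: n = 84.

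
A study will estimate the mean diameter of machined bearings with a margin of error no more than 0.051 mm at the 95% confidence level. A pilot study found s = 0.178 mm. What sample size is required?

For a mean, the margin of error is E = z·σ/√n, so n = (zσ/E)².
At 95% confidence, z = 1.960.
n = (1.960 × 0.178 / 0.051)² = 46.80
Round up: n = 47.

47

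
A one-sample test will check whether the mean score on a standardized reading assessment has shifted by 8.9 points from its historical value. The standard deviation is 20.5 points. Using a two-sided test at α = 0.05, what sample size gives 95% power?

69

For a one-sample z-test, n = ((z_{α/2} + z_β)·σ/δ)².
z_{α/2} = 1.960 (two-sided α = 0.05); z_β = 1.645 (power 95% → β = 0.05).
n = (3.605 × 20.5 / 8.9)² = 68.95
Round up: n = 69.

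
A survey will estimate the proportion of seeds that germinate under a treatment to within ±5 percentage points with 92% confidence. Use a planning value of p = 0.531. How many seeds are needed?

306

For a proportion with margin E = 0.05 at 92% confidence, z = 1.751.
n = p̂(1−p̂)(z/E)² = 0.531 × 0.469 × (1.751/0.05)² = 305.42
Round up: n = 306.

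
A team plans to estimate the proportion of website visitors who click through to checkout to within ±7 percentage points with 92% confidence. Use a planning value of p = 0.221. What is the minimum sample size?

108

For a proportion with margin E = 0.07 at 92% confidence, z = 1.751.
n = p̂(1−p̂)(z/E)² = 0.221 × 0.779 × (1.751/0.07)² = 107.72
Round up: n = 108.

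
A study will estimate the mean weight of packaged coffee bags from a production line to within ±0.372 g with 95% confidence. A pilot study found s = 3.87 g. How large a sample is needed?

416

For a mean, the margin of error is E = z·σ/√n, so n = (zσ/E)².
At 95% confidence, z = 1.960.
n = (1.960 × 3.87 / 0.372)² = 415.77
Round up: n = 416.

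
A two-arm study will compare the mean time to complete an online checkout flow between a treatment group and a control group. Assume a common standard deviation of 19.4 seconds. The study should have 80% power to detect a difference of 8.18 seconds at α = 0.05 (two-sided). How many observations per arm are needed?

89 per group

For two equal groups, n per group = 2·((z_{α/2} + z_β)·σ/δ)².
z_{α/2} = 1.960; z_β = 0.842 (power 80%).
n = 2 × (2.802 × 19.4 / 8.18)² = 2 × 44.16 = 88.32
Round up: n = 89 per group.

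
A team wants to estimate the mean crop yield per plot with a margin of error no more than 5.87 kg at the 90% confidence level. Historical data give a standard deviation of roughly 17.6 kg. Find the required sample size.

For a mean, the margin of error is E = z·σ/√n, so n = (zσ/E)².
At 90% confidence, z = 1.645.
n = (1.645 × 17.6 / 5.87)² = 24.33
Round up: n = 25.

25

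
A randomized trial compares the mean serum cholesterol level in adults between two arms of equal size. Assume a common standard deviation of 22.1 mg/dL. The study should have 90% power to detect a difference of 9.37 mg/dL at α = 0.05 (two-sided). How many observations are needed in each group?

117 per group

For two equal groups, n per group = 2·((z_{α/2} + z_β)·σ/δ)².
z_{α/2} = 1.960; z_β = 1.282 (power 90%).
n = 2 × (3.242 × 22.1 / 9.37)² = 2 × 58.47 = 116.94
Round up: n = 117 per group.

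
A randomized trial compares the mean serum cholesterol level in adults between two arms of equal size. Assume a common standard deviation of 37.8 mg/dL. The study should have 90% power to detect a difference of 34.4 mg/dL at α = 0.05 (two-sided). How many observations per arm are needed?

For two equal groups, n per group = 2·((z_{α/2} + z_β)·σ/δ)².
z_{α/2} = 1.960; z_β = 1.282 (power 90%).
n = 2 × (3.242 × 37.8 / 34.4)² = 2 × 12.69 = 25.38
Round up: n = 26 per group.

26 per group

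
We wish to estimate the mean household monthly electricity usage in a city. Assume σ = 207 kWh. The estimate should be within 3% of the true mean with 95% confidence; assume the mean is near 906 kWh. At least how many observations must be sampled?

For a mean, the margin of error is E = z·σ/√n, so n = (zσ/E)².
At 95% confidence, z = 1.960.
E = 3% of 906 = 27.18 kWh.
n = (1.960 × 207 / 27.18)² = 222.82
Round up: n = 223.

223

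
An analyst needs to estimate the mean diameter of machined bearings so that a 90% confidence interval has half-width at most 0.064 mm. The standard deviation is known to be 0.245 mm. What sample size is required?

For a mean, the margin of error is E = z·σ/√n, so n = (zσ/E)².
At 90% confidence, z = 1.645.
n = (1.645 × 0.245 / 0.064)² = 39.66
Round up: n = 40.

n = 40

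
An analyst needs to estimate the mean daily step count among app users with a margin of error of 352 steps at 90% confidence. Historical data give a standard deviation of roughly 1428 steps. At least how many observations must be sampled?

For a mean, the margin of error is E = z·σ/√n, so n = (zσ/E)².
At 90% confidence, z = 1.645.
n = (1.645 × 1428 / 352)² = 44.54
Round up: n = 45.

45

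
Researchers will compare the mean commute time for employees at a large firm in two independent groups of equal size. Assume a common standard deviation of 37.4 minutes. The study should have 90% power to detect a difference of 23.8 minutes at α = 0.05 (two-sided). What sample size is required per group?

For two equal groups, n per group = 2·((z_{α/2} + z_β)·σ/δ)².
z_{α/2} = 1.960; z_β = 1.282 (power 90%).
n = 2 × (3.242 × 37.4 / 23.8)² = 2 × 25.95 = 51.90
Round up: n = 52 per group.

52 per group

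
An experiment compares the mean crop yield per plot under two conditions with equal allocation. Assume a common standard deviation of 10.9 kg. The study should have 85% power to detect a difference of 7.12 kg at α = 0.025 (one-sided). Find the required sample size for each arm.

For two equal groups, n per group = 2·((z_α + z_β)·σ/δ)².
z_α = 1.960; z_β = 1.036 (power 85%).
n = 2 × (2.996 × 10.9 / 7.12)² = 2 × 21.04 = 42.08
Round up: n = 43 per group.

43 per group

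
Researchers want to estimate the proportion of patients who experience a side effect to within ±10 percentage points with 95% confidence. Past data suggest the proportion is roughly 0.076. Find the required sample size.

27

For a proportion with margin E = 0.1 at 95% confidence, z = 1.960.
n = p̂(1−p̂)(z/E)² = 0.076 × 0.924 × (1.960/0.1)² = 26.98
Round up: n = 27.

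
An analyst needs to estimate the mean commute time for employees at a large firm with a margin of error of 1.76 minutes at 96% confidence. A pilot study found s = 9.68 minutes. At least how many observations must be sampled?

n = 128

For a mean, the margin of error is E = z·σ/√n, so n = (zσ/E)².
At 96% confidence, z = 2.054.
n = (2.054 × 9.68 / 1.76)² = 127.62
Round up: n = 128.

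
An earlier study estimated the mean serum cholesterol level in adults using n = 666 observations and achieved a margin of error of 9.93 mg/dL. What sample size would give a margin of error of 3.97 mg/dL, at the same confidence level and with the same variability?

4167

Margin of error scales as 1/√n, so n₂ = n₁·(E₁/E₂)².
n₂ = 666 × (9.93/3.97)² = 666 × 6.256 = 4166.50
Round up: n₂ = 4167.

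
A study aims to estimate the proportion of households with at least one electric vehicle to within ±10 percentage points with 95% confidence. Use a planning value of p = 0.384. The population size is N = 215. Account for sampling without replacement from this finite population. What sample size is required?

For a proportion with margin E = 0.1 at 95% confidence, z = 1.960.
n = p̂(1−p̂)(z/E)² = 0.384 × 0.616 × (1.960/0.1)² = 90.87 — call this n₀.
Finite-population correction with N = 215: n = n₀ / (1 + (n₀−1)/N) = 90.87 / 1.418 = 64.08
Round up: n = 65.

65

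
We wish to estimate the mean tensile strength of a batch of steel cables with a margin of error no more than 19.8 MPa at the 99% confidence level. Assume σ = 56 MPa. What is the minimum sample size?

54

For a mean, the margin of error is E = z·σ/√n, so n = (zσ/E)².
At 99% confidence, z = 2.576.
n = (2.576 × 56 / 19.8)² = 53.08
Round up: n = 54.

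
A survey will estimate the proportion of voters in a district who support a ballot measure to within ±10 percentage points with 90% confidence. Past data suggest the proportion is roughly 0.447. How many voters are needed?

For a proportion with margin E = 0.1 at 90% confidence, z = 1.645.
n = p̂(1−p̂)(z/E)² = 0.447 × 0.553 × (1.645/0.1)² = 66.89
Round up: n = 67.

67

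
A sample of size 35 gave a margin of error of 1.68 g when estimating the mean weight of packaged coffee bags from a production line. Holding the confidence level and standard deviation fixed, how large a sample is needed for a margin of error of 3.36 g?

Margin of error scales as 1/√n, so n₂ = n₁·(E₁/E₂)².
n₂ = 35 × (1.68/3.36)² = 35 × 0.25 = 8.75
Round up: n₂ = 9.

n = 9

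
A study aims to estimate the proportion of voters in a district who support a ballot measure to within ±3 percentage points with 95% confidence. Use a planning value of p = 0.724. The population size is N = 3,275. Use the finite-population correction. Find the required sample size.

n = 677

For a proportion with margin E = 0.03 at 95% confidence, z = 1.960.
n = p̂(1−p̂)(z/E)² = 0.724 × 0.276 × (1.960/0.03)² = 852.94 — call this n₀.
Finite-population correction with N = 3,275: n = n₀ / (1 + (n₀−1)/N) = 852.94 / 1.26 = 676.94
Round up: n = 677.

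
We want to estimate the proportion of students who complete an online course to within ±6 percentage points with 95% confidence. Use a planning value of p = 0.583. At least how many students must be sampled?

260

For a proportion with margin E = 0.06 at 95% confidence, z = 1.960.
n = p̂(1−p̂)(z/E)² = 0.583 × 0.417 × (1.960/0.06)² = 259.43
Round up: n = 260.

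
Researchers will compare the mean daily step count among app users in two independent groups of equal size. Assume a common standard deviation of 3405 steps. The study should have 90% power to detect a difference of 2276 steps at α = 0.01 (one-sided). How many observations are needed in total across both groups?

118 total

For two equal groups, n per group = 2·((z_α + z_β)·σ/δ)².
z_α = 2.326; z_β = 1.282 (power 90%).
n = 2 × (3.608 × 3405 / 2276)² = 2 × 29.14 = 58.28
Round up: n = 59 per group.
Total across both groups: 2 × 59 = 118.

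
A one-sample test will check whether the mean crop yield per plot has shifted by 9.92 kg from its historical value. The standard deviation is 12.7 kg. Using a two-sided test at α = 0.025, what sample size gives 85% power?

For a one-sample z-test, n = ((z_{α/2} + z_β)·σ/δ)².
z_{α/2} = 2.241 (two-sided α = 0.025); z_β = 1.036 (power 85% → β = 0.15).
n = (3.277 × 12.7 / 9.92)² = 17.60
Round up: n = 18.

n = 18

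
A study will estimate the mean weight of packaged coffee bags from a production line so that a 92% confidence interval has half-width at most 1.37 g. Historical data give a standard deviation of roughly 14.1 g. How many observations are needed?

For a mean, the margin of error is E = z·σ/√n, so n = (zσ/E)².
At 92% confidence, z = 1.751.
n = (1.751 × 14.1 / 1.37)² = 324.77
Round up: n = 325.

n = 325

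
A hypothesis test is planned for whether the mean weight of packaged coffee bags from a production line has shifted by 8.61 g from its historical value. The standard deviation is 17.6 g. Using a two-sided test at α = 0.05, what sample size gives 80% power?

For a one-sample z-test, n = ((z_{α/2} + z_β)·σ/δ)².
z_{α/2} = 1.960 (two-sided α = 0.05); z_β = 0.842 (power 80% → β = 0.2).
n = (2.802 × 17.6 / 8.61)² = 32.81
Round up: n = 33.

33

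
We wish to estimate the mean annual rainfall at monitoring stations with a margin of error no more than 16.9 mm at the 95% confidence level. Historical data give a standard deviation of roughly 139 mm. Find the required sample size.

260

For a mean, the margin of error is E = z·σ/√n, so n = (zσ/E)².
At 95% confidence, z = 1.960.
n = (1.960 × 139 / 16.9)² = 259.88
Round up: n = 260.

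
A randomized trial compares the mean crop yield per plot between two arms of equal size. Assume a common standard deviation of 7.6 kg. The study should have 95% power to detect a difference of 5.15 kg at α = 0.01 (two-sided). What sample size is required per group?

78 per group

For two equal groups, n per group = 2·((z_{α/2} + z_β)·σ/δ)².
z_{α/2} = 2.576; z_β = 1.645 (power 95%).
n = 2 × (4.221 × 7.6 / 5.15)² = 2 × 38.80 = 77.60
Round up: n = 78 per group.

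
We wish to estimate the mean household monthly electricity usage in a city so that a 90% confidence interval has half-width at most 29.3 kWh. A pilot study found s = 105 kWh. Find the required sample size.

35

For a mean, the margin of error is E = z·σ/√n, so n = (zσ/E)².
At 90% confidence, z = 1.645.
n = (1.645 × 105 / 29.3)² = 34.75
Round up: n = 35.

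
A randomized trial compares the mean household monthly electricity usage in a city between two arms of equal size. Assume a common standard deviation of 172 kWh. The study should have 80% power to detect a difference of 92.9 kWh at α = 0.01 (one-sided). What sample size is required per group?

For two equal groups, n per group = 2·((z_α + z_β)·σ/δ)².
z_α = 2.326; z_β = 0.842 (power 80%).
n = 2 × (3.168 × 172 / 92.9)² = 2 × 34.40 = 68.80
Round up: n = 69 per group.

69 per group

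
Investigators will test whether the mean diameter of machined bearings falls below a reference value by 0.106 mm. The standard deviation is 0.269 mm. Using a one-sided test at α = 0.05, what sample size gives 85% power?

47

For a one-sample z-test, n = ((z_α + z_β)·σ/δ)².
z_α = 1.645 (one-sided α = 0.05); z_β = 1.036 (power 85% → β = 0.15).
n = (2.681 × 0.269 / 0.106)² = 46.29
Round up: n = 47.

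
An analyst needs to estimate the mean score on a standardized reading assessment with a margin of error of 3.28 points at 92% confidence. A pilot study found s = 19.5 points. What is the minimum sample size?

For a mean, the margin of error is E = z·σ/√n, so n = (zσ/E)².
At 92% confidence, z = 1.751.
n = (1.751 × 19.5 / 3.28)² = 108.37
Round up: n = 109.

109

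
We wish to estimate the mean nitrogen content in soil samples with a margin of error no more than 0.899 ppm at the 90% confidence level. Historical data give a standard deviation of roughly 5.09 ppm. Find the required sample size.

For a mean, the margin of error is E = z·σ/√n, so n = (zσ/E)².
At 90% confidence, z = 1.645.
n = (1.645 × 5.09 / 0.899)² = 86.75
Round up: n = 87.

87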